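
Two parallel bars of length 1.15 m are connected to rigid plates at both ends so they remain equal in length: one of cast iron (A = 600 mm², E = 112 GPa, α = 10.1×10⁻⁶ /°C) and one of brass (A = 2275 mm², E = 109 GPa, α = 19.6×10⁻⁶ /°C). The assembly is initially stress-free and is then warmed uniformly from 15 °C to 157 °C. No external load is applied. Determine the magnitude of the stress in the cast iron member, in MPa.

The brass has the larger α, so on heating it would change length more than the cast iron if both were free. The rigid plates force a common final length, so the brass is put into compression and the cast iron into tension, with equal and opposite forces P (no external load).
Equating the net (thermal + elastic) strains gives |α₁ − α₂|·ΔT = P·[1/(A₁E₁) + 1/(A₂E₂)].
|α₁ − α₂|·ΔT = 9.5×10⁻⁶ × 142 = 0.001349.
1/(A₁E₁) + 1/(A₂E₂) = 1/(600×112×10³) + 1/(2275×109×10³) = 1.891×10⁻⁸ N⁻¹.
P = 0.001349 / 1.891×10⁻⁸ = 71320 N = 71.32 kN.
σ_{cast iron} = P/A₁ = 71320/600 = 118.9 MPa, tensile.

σ ≈ 119 MPa (tensile)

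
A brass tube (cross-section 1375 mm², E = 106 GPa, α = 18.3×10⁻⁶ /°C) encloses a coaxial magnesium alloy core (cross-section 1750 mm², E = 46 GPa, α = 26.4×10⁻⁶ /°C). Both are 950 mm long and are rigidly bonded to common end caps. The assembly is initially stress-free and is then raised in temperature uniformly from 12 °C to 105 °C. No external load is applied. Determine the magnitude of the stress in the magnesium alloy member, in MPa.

σ ≈ 22.3 MPa (compressive)

The magnesium alloy has the larger α, so on heating it would change length more than the brass if both were free. The rigid plates force a common final length, so the magnesium alloy is put into compression and the brass into tension, with equal and opposite forces P (no external load).
Compatibility of the two members (thermal + elastic change equal): (α₁ − α₂)ΔT = P·[1/(A₁E₁) + 1/(A₂E₂)].
|α₁ − α₂|·ΔT = 8.1×10⁻⁶ × 93 = 0.0007533.
1/(A₁E₁) + 1/(A₂E₂) = 1/(1375×106×10³) + 1/(1750×46×10³) = 1.928×10⁻⁸ N⁻¹.
P = 0.0007533 / 1.928×10⁻⁸ = 39060 N = 39.06 kN.
σ_{magnesium alloy} = P/A₂ = 39060/1750 = 22.32 MPa, compressive.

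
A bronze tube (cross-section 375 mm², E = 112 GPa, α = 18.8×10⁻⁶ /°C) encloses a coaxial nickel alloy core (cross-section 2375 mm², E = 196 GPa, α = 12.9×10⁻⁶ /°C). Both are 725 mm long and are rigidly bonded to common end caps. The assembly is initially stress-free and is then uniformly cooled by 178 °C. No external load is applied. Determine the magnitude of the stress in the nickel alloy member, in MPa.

σ ≈ 17 MPa (compressive)

Both members must finish at the same length. With the larger α, the bronze tends to over-contract; the plates restrain it, putting the bronze in tension and the nickel alloy in compression. With no external load the two internal forces are equal and opposite, magnitude P.
Setting the final lengths equal and cancelling L: (α₁ − α₂)ΔT = P/(A₁E₁) + P/(A₂E₂).
|α₁ − α₂|·ΔT = 5.9×10⁻⁶ × 178 = 0.00105.
1/(A₁E₁) + 1/(A₂E₂) = 1/(375×112×10³) + 1/(2375×196×10³) = 2.596×10⁻⁸ N⁻¹.
So P = 0.00105 / 2.596×10⁻⁸ = 40.46 kN.
σ_{nickel alloy} = P/A₂ = 40460/2375 = 17.03 MPa, compressive.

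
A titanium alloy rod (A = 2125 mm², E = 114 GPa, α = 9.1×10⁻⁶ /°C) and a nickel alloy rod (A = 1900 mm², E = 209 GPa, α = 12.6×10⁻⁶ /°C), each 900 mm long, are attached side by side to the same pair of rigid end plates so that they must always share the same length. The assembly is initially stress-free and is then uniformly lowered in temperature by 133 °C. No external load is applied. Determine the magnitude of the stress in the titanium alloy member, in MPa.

σ ≈ 33 MPa (compressive)

The nickel alloy has the larger α, so on cooling it would change length more than the titanium alloy if both were free. The rigid plates force a common final length, so the nickel alloy is put into tension and the titanium alloy into compression, with equal and opposite forces P (no external load).
Compatibility of the two members (thermal + elastic change equal): (α₁ − α₂)ΔT = P·[1/(A₁E₁) + 1/(A₂E₂)].
|α₁ − α₂|·ΔT = 3.5×10⁻⁶ × 133 = 0.0004655.
1/(A₁E₁) + 1/(A₂E₂) = 1/(2125×114×10³) + 1/(1900×209×10³) = 6.646×10⁻⁹ N⁻¹.
P = 0.0004655 / 6.646×10⁻⁹ = 70040 N = 70.04 kN.
σ_{titanium alloy} = P/A₁ = 70040/2125 = 32.96 MPa, compressive.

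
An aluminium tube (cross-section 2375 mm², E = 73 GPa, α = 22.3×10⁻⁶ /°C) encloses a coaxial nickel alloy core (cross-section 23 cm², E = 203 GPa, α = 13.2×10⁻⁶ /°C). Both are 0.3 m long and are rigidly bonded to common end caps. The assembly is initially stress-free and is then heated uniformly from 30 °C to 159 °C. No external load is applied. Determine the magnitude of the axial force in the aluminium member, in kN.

Both members must finish at the same length. With the larger α, the aluminium tends to over-expand; the plates restrain it, putting the aluminium in compression and the nickel alloy in tension. With no external load the two internal forces are equal and opposite, magnitude P.
Equating the net (thermal + elastic) strains gives |α₁ − α₂|·ΔT = P·[1/(A₁E₁) + 1/(A₂E₂)].
|α₁ − α₂|·ΔT = 9.1×10⁻⁶ × 129 = 0.001174.
1/(A₁E₁) + 1/(A₂E₂) = 1/(2375×73×10³) + 1/(2300×203×10³) = 7.91×10⁻⁹ N⁻¹.
So P = 0.001174 / 7.91×10⁻⁹ = 148.4 kN.

P ≈ 148 kN (compressive in the aluminium)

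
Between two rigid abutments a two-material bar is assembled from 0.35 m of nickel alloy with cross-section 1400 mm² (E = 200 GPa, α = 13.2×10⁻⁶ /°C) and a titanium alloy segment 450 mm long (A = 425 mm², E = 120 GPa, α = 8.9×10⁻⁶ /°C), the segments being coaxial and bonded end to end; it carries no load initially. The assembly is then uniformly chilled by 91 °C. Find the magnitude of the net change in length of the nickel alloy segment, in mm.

|ΔL| ≈ 0.323 mm

With the walls removed the bar would change length by δ_free = Σ αᵢΔT Lᵢ = 13.2×10⁻⁶×91×350 + 8.9×10⁻⁶×91×450 = 0.7849 mm.
The rigid supports impose zero overall length change; the single axial force P common to all segments must satisfy P Σ Lᵢ/(AᵢEᵢ) = δ_free.
Σ Lᵢ/(AᵢEᵢ) = 350/(1400×200×10³) + 450/(425×120×10³) = 1.007×10⁻⁵ mm/N.
Hence P = δ_free / Σ(L/AE) = 0.7849/1.007×10⁻⁵ = 77.91 kN (tensile).
For the nickel alloy segment, free thermal change = 13.2×10⁻⁶×91×350 = 0.4204 mm and elastic change from P = 77910×350/(1400×200×10³) = 0.09739 mm; these oppose, so the net change is 0.323 mm (segment shortens).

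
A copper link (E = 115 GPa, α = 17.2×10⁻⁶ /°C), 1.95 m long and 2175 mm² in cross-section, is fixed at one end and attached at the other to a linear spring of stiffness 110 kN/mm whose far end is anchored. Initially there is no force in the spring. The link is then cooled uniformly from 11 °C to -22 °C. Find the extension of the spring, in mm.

δ ≈ 0.596 mm

Free thermal contraction: δ_free = αΔT L = 17.2×10⁻⁶ × 33 × 1950 = 1.107 mm.
With a force P in the spring, the elastic change of the link is PL/(AE) and that of the spring is P/k; compatibility requires their sum to equal δ_free.
P [ L/(AE) + 1/k ] = δ_free → P [ 1950/(2175×115×10³) + 1/(110×10³) ] = 1.107.
P = 1.107 / 1.689×10⁻⁵ = 65540 N.
Spring extension = P/k = 65540/(110×10³) = 0.5958 mm.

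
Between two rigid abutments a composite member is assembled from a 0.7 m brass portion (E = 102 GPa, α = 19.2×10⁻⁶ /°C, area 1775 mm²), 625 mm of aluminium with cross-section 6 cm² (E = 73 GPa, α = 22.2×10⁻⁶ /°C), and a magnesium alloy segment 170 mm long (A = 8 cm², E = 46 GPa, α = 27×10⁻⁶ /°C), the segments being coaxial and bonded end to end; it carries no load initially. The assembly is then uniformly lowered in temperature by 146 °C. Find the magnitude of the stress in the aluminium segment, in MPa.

σ ≈ 341 MPa (tensile)

If the supports were absent, the total length change would be Σ αᵢΔT Lᵢ = 19.2×10⁻⁶×146×700 + 22.2×10⁻⁶×146×625 + 27×10⁻⁶×146×170 = 4.658 mm.
Since the ends are fixed, an axial force P builds up, equal in every segment, with P · Σ Lᵢ/(AᵢEᵢ) = δ_free.
Σ Lᵢ/(AᵢEᵢ) = 700/(1775×102×10³) + 625/(600×73×10³) + 170/(800×46×10³) = 2.276×10⁻⁵ mm/N.
Hence P = δ_free / Σ(L/AE) = 4.658/2.276×10⁻⁵ = 204.7 kN (tensile).
σ_{aluminium} = P / A = 204700 / 600 = 341.2 MPa.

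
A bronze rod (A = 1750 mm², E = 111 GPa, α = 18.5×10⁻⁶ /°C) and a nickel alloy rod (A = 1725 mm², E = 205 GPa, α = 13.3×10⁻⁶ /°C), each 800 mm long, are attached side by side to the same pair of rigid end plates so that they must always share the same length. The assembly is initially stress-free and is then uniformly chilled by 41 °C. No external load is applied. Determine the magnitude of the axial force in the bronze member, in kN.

P ≈ 26.7 kN (tensile in the bronze)

Both members must finish at the same length. With the larger α, the bronze tends to over-contract; the plates restrain it, putting the bronze in tension and the nickel alloy in compression. With no external load the two internal forces are equal and opposite, magnitude P.
Setting the final lengths equal and cancelling L: (α₁ − α₂)ΔT = P/(A₁E₁) + P/(A₂E₂).
|α₁ − α₂|·ΔT = 5.2×10⁻⁶ × 41 = 0.0002132.
1/(A₁E₁) + 1/(A₂E₂) = 1/(1750×111×10³) + 1/(1725×205×10³) = 7.976×10⁻⁹ N⁻¹.
P = 0.0002132 / 7.976×10⁻⁹ = 26730 N = 26.73 kN.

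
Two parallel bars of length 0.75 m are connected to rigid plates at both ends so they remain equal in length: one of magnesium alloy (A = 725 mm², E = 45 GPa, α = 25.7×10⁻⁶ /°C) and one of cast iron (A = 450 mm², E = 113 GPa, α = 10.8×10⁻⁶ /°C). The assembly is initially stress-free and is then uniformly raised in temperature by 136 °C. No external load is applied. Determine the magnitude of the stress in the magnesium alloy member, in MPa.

The magnesium alloy has the larger α, so on heating it would change length more than the cast iron if both were free. The rigid plates force a common final length, so the magnesium alloy is put into compression and the cast iron into tension, with equal and opposite forces P (no external load).
Equating the net (thermal + elastic) strains gives |α₁ − α₂|·ΔT = P·[1/(A₁E₁) + 1/(A₂E₂)].
|α₁ − α₂|·ΔT = 14.9×10⁻⁶ × 136 = 0.002026.
1/(A₁E₁) + 1/(A₂E₂) = 1/(725×45×10³) + 1/(450×113×10³) = 5.032×10⁻⁸ N⁻¹.
So P = 0.002026 / 5.032×10⁻⁸ = 40.27 kN.
σ_{magnesium alloy} = P/A₁ = 40270/725 = 55.55 MPa, compressive.

σ ≈ 55.5 MPa (compressive)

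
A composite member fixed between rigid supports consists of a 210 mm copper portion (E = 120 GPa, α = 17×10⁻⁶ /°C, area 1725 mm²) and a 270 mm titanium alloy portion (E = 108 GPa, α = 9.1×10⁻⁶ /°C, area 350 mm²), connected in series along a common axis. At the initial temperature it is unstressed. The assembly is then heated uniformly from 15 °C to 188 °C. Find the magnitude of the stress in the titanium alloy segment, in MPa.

σ ≈ 365 MPa (compressive)

If the supports were absent, the total length change would be Σ αᵢΔT Lᵢ = 17×10⁻⁶×173×210 + 9.1×10⁻⁶×173×270 = 1.043 mm.
The walls prevent any net length change, so an axial force P (same in every segment) develops. Compatibility: P · Σ Lᵢ/(AᵢEᵢ) = δ_free.
Σ Lᵢ/(AᵢEᵢ) = 210/(1725×120×10³) + 270/(350×108×10³) = 8.157×10⁻⁶ mm/N.
Hence P = δ_free / Σ(L/AE) = 1.043/8.157×10⁻⁶ = 127.8 kN (compressive).
σ_{titanium alloy} = P / A = 127800 / 350 = 365.2 MPa.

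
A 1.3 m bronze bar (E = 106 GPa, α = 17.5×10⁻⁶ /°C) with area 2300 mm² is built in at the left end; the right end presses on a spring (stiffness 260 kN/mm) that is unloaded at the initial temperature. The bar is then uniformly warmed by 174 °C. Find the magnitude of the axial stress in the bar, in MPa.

Free thermal expansion: δ_free = αΔT L = 17.5×10⁻⁶ × 174 × 1300 = 3.958 mm.
With a force P in the spring, the elastic change of the bar is PL/(AE) and that of the spring is P/k; compatibility requires their sum to equal δ_free.
P [ L/(AE) + 1/k ] = δ_free → P [ 1300/(2300×106×10³) + 1/(260×10³) ] = 3.958.
P = 3.958 / 9.178×10⁻⁶ = 431300 N.
σ = P/A = 431300/2300 = 187.5 MPa.

σ ≈ 188 MPa (compressive)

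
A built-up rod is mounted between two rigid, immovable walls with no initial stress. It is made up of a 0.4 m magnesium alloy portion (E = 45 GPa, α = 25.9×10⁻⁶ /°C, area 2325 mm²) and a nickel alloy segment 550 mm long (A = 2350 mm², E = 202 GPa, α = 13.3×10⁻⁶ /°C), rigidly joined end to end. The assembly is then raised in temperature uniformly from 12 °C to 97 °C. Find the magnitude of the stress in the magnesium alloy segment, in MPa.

If the supports were absent, the total length change would be Σ αᵢΔT Lᵢ = 25.9×10⁻⁶×85×400 + 13.3×10⁻⁶×85×550 = 1.502 mm.
The walls prevent any net length change, so an axial force P (same in every segment) develops. Compatibility: P · Σ Lᵢ/(AᵢEᵢ) = δ_free.
The series flexibility is Σ Lᵢ/(AᵢEᵢ) = 400/(2325×45×10³) + 550/(2350×202×10³) = 4.982×10⁻⁶ mm/N.
So P = 1.502 / 4.982×10⁻⁶ = 301.6 kN, compressive.
σ_{magnesium alloy} = P / A = 301600 / 2325 = 129.7 MPa.

σ ≈ 130 MPa (compressive)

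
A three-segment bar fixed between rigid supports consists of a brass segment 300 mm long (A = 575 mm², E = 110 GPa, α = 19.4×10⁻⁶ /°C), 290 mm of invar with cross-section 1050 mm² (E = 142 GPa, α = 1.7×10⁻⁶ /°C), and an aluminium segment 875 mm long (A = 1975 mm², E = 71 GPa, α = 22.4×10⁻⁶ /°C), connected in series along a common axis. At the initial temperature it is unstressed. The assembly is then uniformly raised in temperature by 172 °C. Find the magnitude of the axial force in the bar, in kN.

If the supports were absent, the total length change would be Σ αᵢΔT Lᵢ = 19.4×10⁻⁶×172×300 + 1.7×10⁻⁶×172×290 + 22.4×10⁻⁶×172×875 = 4.457 mm.
Since the ends are fixed, an axial force P builds up, equal in every segment, with P · Σ Lᵢ/(AᵢEᵢ) = δ_free.
The series flexibility is Σ Lᵢ/(AᵢEᵢ) = 300/(575×110×10³) + 290/(1050×142×10³) + 875/(1975×71×10³) = 1.293×10⁻⁵ mm/N.
So P = 4.457 / 1.293×10⁻⁵ = 344.8 kN, compressive.

P ≈ 345 kN (compressive)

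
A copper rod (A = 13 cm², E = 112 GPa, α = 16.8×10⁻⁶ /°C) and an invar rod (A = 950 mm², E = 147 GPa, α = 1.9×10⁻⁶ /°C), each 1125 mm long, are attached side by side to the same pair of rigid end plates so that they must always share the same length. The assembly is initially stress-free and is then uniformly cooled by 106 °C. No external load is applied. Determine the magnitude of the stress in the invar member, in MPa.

The copper has the larger α, so on cooling it would change length more than the invar if both were free. The rigid plates force a common final length, so the copper is put into tension and the invar into compression, with equal and opposite forces P (no external load).
Setting the final lengths equal and cancelling L: (α₁ − α₂)ΔT = P/(A₁E₁) + P/(A₂E₂).
|α₁ − α₂|·ΔT = 14.9×10⁻⁶ × 106 = 0.001579.
1/(A₁E₁) + 1/(A₂E₂) = 1/(1300×112×10³) + 1/(950×147×10³) = 1.403×10⁻⁸ N⁻¹.
P = 0.001579 / 1.403×10⁻⁸ = 112600 N = 112.6 kN.
σ_{invar} = P/A₂ = 112600/950 = 118.5 MPa, compressive.

σ ≈ 119 MPa (compressive)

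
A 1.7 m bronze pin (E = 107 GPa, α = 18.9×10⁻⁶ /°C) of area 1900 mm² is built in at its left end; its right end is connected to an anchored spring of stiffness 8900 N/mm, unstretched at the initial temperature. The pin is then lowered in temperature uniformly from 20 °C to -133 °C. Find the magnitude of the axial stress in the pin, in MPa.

σ ≈ 21.4 MPa (tensile)

The unrestrained thermal change is αΔT L = 18.9×10⁻⁶ × 153 × 1700 = 4.916 mm.
With a force P in the spring, the elastic change of the pin is PL/(AE) and that of the spring is P/k; compatibility requires their sum to equal δ_free.
So P = δ_free / [L/(AE) + 1/k] = 4.916 / [ 1700/(1900×107×10³) + 1/(8900) ].
P = 4.916 / 0.0001207 = 40720 N.
σ = P/A = 40720/1900 = 21.43 MPa.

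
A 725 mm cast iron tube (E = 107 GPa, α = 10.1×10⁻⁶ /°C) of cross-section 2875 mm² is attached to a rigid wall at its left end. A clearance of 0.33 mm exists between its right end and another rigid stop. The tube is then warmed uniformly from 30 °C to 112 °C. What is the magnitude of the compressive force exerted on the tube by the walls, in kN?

P ≈ 115 kN

If the wall were absent the tube would grow by αΔT L = 10.1×10⁻⁶ × 82 × 725 = 0.6004 mm.
This exceeds the 0.33 mm gap, so the wall pushes back. The portion of expansion that must be recovered elastically is δ_free − gap = 0.6004 − 0.33 = 0.2704 mm.
That suppressed elongation corresponds to σ = E·Δ/L = 107×10³ × 0.2704/725 = 39.91 MPa.
Force on the wall = σA = 39.91 × 2875 mm² = 114.8 kN.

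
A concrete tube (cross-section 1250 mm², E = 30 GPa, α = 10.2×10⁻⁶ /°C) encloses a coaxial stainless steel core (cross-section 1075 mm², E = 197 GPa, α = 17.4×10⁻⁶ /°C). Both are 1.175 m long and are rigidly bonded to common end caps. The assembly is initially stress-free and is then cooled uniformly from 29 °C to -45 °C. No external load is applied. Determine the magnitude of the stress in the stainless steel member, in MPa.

Equilibrium of a rigid end plate with no external load gives equal and opposite internal forces ±P in the two members. Since α_{stainless steel} > α_{concrete}, cooling drives the stainless steel into tension and the concrete into compression.
Compatibility of the two members (thermal + elastic change equal): (α₁ − α₂)ΔT = P·[1/(A₁E₁) + 1/(A₂E₂)].
|α₁ − α₂|·ΔT = 7.2×10⁻⁶ × 74 = 0.0005328.
1/(A₁E₁) + 1/(A₂E₂) = 1/(1250×30×10³) + 1/(1075×197×10³) = 3.139×10⁻⁸ N⁻¹.
So P = 0.0005328 / 3.139×10⁻⁸ = 16.97 kN.
σ_{stainless steel} = P/A₂ = 16970/1075 = 15.79 MPa, tensile.

σ ≈ 15.8 MPa (tensile)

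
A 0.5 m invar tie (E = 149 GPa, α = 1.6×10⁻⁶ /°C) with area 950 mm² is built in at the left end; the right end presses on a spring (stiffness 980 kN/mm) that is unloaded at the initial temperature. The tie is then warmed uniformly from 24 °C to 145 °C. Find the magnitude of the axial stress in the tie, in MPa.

If the spring were absent the tie would lengthen by αΔT L = 1.6×10⁻⁶ × 121 × 500 = 0.0968 mm.
With a force P in the spring, the elastic change of the tie is PL/(AE) and that of the spring is P/k; compatibility requires their sum to equal δ_free.
P [ L/(AE) + 1/k ] = δ_free → P [ 500/(950×149×10³) + 1/(980×10³) ] = 0.0968.
P = 0.0968 / 4.553×10⁻⁶ = 21260 N.
σ = P/A = 21260/950 = 22.38 MPa.

σ ≈ 22.4 MPa (compressive)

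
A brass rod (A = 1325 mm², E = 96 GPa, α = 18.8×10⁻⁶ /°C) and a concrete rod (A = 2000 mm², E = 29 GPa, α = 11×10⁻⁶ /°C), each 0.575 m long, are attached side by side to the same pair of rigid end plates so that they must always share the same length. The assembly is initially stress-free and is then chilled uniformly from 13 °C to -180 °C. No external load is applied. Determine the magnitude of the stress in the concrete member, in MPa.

σ ≈ 30 MPa (compressive)

Equilibrium of a rigid end plate with no external load gives equal and opposite internal forces ±P in the two members. Since α_{brass} > α_{concrete}, cooling drives the brass into tension and the concrete into compression.
Compatibility of the two members (thermal + elastic change equal): (α₁ − α₂)ΔT = P·[1/(A₁E₁) + 1/(A₂E₂)].
|α₁ − α₂|·ΔT = 7.8×10⁻⁶ × 193 = 0.001505.
1/(A₁E₁) + 1/(A₂E₂) = 1/(1325×96×10³) + 1/(2000×29×10³) = 2.51×10⁻⁸ N⁻¹.
P = 0.001505 / 2.51×10⁻⁸ = 59970 N = 59.97 kN.
σ_{concrete} = P/A₂ = 59970/2000 = 29.98 MPa, compressive.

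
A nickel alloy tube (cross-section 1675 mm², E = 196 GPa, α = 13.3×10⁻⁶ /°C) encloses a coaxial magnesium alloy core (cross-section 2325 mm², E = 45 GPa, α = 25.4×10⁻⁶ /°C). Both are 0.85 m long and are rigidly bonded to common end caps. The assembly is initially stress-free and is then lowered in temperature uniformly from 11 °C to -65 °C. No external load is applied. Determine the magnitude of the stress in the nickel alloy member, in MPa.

σ ≈ 43.6 MPa (compressive)

The magnesium alloy has the larger α, so on cooling it would change length more than the nickel alloy if both were free. The rigid plates force a common final length, so the magnesium alloy is put into tension and the nickel alloy into compression, with equal and opposite forces P (no external load).
Setting the final lengths equal and cancelling L: (α₁ − α₂)ΔT = P/(A₁E₁) + P/(A₂E₂).
|α₁ − α₂|·ΔT = 12.1×10⁻⁶ × 76 = 0.0009196.
1/(A₁E₁) + 1/(A₂E₂) = 1/(1675×196×10³) + 1/(2325×45×10³) = 1.26×10⁻⁸ N⁻¹.
P = 0.0009196 / 1.26×10⁻⁸ = 72960 N = 72.96 kN.
σ_{nickel alloy} = P/A₁ = 72960/1675 = 43.56 MPa, compressive.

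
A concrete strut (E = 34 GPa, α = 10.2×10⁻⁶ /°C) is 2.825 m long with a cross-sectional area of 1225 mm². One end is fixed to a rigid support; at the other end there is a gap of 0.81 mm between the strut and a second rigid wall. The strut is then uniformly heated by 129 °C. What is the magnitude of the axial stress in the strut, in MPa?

σ ≈ 35 MPa (compressive)

If the wall were absent the strut would grow by αΔT L = 10.2×10⁻⁶ × 129 × 2825 = 3.717 mm.
After closing the 0.81 mm clearance, 3.717 − 0.81 = 2.907 mm of expansion remains to be suppressed by the wall.
So σ = E(δ_free − g)/L = 34×10³ × 2.907/2825 = 34.99 MPa.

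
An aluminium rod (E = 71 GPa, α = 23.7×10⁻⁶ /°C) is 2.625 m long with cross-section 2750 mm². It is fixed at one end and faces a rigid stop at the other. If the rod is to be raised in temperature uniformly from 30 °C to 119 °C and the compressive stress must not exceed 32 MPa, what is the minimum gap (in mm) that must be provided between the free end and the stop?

Free expansion if unrestrained: δ_free = αΔT L = 23.7×10⁻⁶ × 89 × 2625 = 5.537 mm.
A stress of 32 MPa corresponds to the wall pushing the rod back by σL/E = 32×2625/(71×10³) = 1.183 mm.
So the gap has to take up the difference, g_min = δ_free − σL/E = 5.537 − 1.183 = 4.354 mm.

g ≈ 4.35 mm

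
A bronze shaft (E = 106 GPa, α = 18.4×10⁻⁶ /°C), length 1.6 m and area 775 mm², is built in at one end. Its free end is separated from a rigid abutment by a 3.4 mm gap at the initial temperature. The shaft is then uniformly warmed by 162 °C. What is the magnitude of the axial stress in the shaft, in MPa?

If the wall were absent the shaft would grow by αΔT L = 18.4×10⁻⁶ × 162 × 1600 = 4.769 mm.
After closing the 3.4 mm clearance, 4.769 − 3.4 = 1.369 mm of expansion remains to be suppressed by the wall.
Compatibility: PL/(AE) = 1.369 mm, so σ = P/A = E × (1.369/1600) = 90.71 MPa.

σ ≈ 90.7 MPa (compressive)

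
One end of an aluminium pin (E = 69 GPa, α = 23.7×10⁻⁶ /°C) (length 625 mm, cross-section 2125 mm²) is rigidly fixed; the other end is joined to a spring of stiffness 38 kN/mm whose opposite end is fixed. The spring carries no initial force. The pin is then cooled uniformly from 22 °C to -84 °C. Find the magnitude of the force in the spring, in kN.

P ≈ 51.3 kN

Free thermal contraction: δ_free = αΔT L = 23.7×10⁻⁶ × 106 × 625 = 1.57 mm.
Let P be the tensile force in the spring. The pin extends elastically by PL/(AE) and the spring stretches by P/k; together these equal δ_free.
P [ L/(AE) + 1/k ] = δ_free → P [ 625/(2125×69×10³) + 1/(38×10³) ] = 1.57.
P = 1.57 / 3.058×10⁻⁵ = 51350 N.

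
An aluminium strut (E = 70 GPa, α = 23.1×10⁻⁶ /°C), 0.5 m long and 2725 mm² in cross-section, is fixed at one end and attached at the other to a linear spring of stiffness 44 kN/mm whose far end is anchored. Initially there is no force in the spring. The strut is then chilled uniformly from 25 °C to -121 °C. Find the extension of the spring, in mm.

Free thermal contraction: δ_free = αΔT L = 23.1×10⁻⁶ × 146 × 500 = 1.686 mm.
With a force P in the spring, the elastic change of the strut is PL/(AE) and that of the spring is P/k; compatibility requires their sum to equal δ_free.
So P = δ_free / [L/(AE) + 1/k] = 1.686 / [ 500/(2725×70×10³) + 1/(44×10³) ].
P = 1.686 / 2.535×10⁻⁵ = 66520 N.
Spring extension = P/k = 66520/(44×10³) = 1.512 mm.

δ ≈ 1.51 mm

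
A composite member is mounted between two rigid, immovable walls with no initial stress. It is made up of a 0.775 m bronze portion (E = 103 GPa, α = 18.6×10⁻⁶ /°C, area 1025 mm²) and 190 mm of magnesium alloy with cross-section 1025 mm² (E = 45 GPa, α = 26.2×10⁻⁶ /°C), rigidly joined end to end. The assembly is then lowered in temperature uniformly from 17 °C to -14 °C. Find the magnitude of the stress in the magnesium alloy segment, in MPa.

σ ≈ 51.2 MPa (tensile)

Free thermal contraction of the whole bar: Σ αᵢΔT Lᵢ = 18.6×10⁻⁶×31×775 + 26.2×10⁻⁶×31×190 = 0.6012 mm.
The rigid supports impose zero overall length change; the single axial force P common to all segments must satisfy P Σ Lᵢ/(AᵢEᵢ) = δ_free.
Σ Lᵢ/(AᵢEᵢ) = 775/(1025×103×10³) + 190/(1025×45×10³) = 1.146×10⁻⁵ mm/N.
So P = 0.6012 / 1.146×10⁻⁵ = 52.46 kN, tensile.
σ_{magnesium alloy} = P / A = 52460 / 1025 = 51.18 MPa.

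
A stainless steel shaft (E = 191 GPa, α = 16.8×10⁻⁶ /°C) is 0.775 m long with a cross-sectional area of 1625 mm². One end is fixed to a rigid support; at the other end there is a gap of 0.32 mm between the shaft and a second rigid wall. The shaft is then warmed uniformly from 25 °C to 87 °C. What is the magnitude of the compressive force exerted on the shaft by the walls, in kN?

P ≈ 195 kN

If the wall were absent the shaft would grow by αΔT L = 16.8×10⁻⁶ × 62 × 775 = 0.8072 mm.
This exceeds the 0.32 mm gap, so the wall pushes back. The portion of expansion that must be recovered elastically is δ_free − gap = 0.8072 − 0.32 = 0.4872 mm.
Compatibility: PL/(AE) = 0.4872 mm, so σ = P/A = E × (0.4872/775) = 120.1 MPa.
P = σA = 120.1 × 1625 = 195.1 kN.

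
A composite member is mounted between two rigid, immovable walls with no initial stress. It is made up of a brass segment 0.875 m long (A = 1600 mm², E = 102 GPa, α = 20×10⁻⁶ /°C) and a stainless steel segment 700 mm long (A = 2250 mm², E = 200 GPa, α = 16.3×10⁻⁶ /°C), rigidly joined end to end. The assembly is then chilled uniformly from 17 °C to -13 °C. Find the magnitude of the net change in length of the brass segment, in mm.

If the supports were absent, the total length change would be Σ αᵢΔT Lᵢ = 20×10⁻⁶×30×875 + 16.3×10⁻⁶×30×700 = 0.8673 mm.
The rigid supports impose zero overall length change; the single axial force P common to all segments must satisfy P Σ Lᵢ/(AᵢEᵢ) = δ_free.
Σ Lᵢ/(AᵢEᵢ) = 875/(1600×102×10³) + 700/(2250×200×10³) = 6.917×10⁻⁶ mm/N.
So P = 0.8673 / 6.917×10⁻⁶ = 125.4 kN, tensile.
For the brass segment, free thermal change = 20×10⁻⁶×30×875 = 0.525 mm and elastic change from P = 125400×875/(1600×102×10³) = 0.6723 mm; these oppose, so the net change is 0.147 mm (segment lengthens).

|ΔL| ≈ 0.147 mm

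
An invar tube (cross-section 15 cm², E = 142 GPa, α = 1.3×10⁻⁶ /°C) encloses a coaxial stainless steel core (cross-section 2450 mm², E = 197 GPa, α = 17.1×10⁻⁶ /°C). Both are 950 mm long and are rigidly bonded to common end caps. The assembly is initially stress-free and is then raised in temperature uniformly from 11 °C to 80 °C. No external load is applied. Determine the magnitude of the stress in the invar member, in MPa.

Both members must finish at the same length. With the larger α, the stainless steel tends to over-expand; the plates restrain it, putting the stainless steel in compression and the invar in tension. With no external load the two internal forces are equal and opposite, magnitude P.
Compatibility of the two members (thermal + elastic change equal): (α₁ − α₂)ΔT = P·[1/(A₁E₁) + 1/(A₂E₂)].
|α₁ − α₂|·ΔT = 15.8×10⁻⁶ × 69 = 0.00109.
1/(A₁E₁) + 1/(A₂E₂) = 1/(1500×142×10³) + 1/(2450×197×10³) = 6.767×10⁻⁹ N⁻¹.
P = 0.00109 / 6.767×10⁻⁹ = 161100 N = 161.1 kN.
σ_{invar} = P/A₁ = 161100/1500 = 107.4 MPa, tensile.

σ ≈ 107 MPa (tensile)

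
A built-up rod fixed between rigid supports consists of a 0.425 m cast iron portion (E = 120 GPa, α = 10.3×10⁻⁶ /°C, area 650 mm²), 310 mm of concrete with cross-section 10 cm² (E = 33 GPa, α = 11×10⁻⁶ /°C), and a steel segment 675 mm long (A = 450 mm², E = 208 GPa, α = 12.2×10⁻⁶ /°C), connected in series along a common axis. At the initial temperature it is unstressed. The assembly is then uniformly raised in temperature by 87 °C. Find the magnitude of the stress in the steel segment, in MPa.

If the supports were absent, the total length change would be Σ αᵢΔT Lᵢ = 10.3×10⁻⁶×87×425 + 11×10⁻⁶×87×310 + 12.2×10⁻⁶×87×675 = 1.394 mm.
Since the ends are fixed, an axial force P builds up, equal in every segment, with P · Σ Lᵢ/(AᵢEᵢ) = δ_free.
The series flexibility is Σ Lᵢ/(AᵢEᵢ) = 425/(650×120×10³) + 310/(1000×33×10³) + 675/(450×208×10³) = 2.205×10⁻⁵ mm/N.
Hence P = δ_free / Σ(L/AE) = 1.394/2.205×10⁻⁵ = 63.21 kN (compressive).
σ_{steel} = P / A = 63210 / 450 = 140.5 MPa.

σ ≈ 140 MPa (compressive)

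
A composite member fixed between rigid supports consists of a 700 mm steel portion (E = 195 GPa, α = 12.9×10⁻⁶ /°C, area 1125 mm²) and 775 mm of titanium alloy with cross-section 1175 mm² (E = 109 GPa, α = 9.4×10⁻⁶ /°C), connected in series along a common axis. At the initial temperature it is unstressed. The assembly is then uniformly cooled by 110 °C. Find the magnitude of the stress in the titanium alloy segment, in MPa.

If the supports were absent, the total length change would be Σ αᵢΔT Lᵢ = 12.9×10⁻⁶×110×700 + 9.4×10⁻⁶×110×775 = 1.795 mm.
The walls prevent any net length change, so an axial force P (same in every segment) develops. Compatibility: P · Σ Lᵢ/(AᵢEᵢ) = δ_free.
The series flexibility is Σ Lᵢ/(AᵢEᵢ) = 700/(1125×195×10³) + 775/(1175×109×10³) = 9.242×10⁻⁶ mm/N.
P = 1.795 / 9.242×10⁻⁶ = 194200 N = 194.2 kN, tensile.
σ_{titanium alloy} = P / A = 194200 / 1175 = 165.3 MPa.

σ ≈ 165 MPa (tensile)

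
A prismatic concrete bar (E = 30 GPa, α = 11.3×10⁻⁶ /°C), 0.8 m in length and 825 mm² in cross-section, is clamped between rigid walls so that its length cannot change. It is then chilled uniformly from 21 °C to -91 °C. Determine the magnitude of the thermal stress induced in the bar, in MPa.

With length fixed, the mechanical strain must cancel the thermal strain αΔT = 11.3×10⁻⁶ × 112 = 1265.6×10⁻⁶.
The stress required to suppress this strain is σ = Eε = 30×10³ × 1265.6×10⁻⁶ = 37.97 MPa, tensile since the bar is trying to contract.

σ ≈ 38 MPa (tensile)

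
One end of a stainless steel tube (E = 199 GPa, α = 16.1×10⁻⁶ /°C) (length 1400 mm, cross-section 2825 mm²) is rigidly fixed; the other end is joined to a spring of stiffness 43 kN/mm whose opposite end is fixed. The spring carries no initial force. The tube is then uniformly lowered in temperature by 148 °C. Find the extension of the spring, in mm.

The unrestrained thermal change is αΔT L = 16.1×10⁻⁶ × 148 × 1400 = 3.336 mm.
With a force P in the spring, the elastic change of the tube is PL/(AE) and that of the spring is P/k; compatibility requires their sum to equal δ_free.
P [ L/(AE) + 1/k ] = δ_free → P [ 1400/(2825×199×10³) + 1/(43×10³) ] = 3.336.
P = 3.336 / 2.575×10⁻⁵ = 129600 N.
Spring extension = P/k = 129600/(43×10³) = 3.013 mm.

δ ≈ 3.01 mm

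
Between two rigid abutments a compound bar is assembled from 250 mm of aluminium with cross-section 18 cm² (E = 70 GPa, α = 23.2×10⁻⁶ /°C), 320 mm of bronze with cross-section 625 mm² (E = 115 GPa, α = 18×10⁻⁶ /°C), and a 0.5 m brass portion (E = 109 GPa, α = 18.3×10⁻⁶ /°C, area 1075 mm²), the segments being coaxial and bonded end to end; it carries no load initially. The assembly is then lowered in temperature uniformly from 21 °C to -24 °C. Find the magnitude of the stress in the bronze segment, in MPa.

σ ≈ 139 MPa (tensile)

Free thermal contraction of the whole bar: Σ αᵢΔT Lᵢ = 23.2×10⁻⁶×45×250 + 18×10⁻⁶×45×320 + 18.3×10⁻⁶×45×500 = 0.932 mm.
The rigid supports impose zero overall length change; the single axial force P common to all segments must satisfy P Σ Lᵢ/(AᵢEᵢ) = δ_free.
Σ Lᵢ/(AᵢEᵢ) = 250/(1800×70×10³) + 320/(625×115×10³) + 500/(1075×109×10³) = 1.07×10⁻⁵ mm/N.
P = 0.932 / 1.07×10⁻⁵ = 87070 N = 87.07 kN, tensile.
σ_{bronze} = P / A = 87070 / 625 = 139.3 MPa.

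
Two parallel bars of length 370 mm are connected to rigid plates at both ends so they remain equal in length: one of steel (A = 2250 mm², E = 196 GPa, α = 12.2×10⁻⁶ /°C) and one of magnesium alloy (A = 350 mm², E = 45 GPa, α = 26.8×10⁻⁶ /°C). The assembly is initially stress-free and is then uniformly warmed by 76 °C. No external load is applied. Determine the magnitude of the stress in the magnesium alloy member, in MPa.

Both members must finish at the same length. With the larger α, the magnesium alloy tends to over-expand; the plates restrain it, putting the magnesium alloy in compression and the steel in tension. With no external load the two internal forces are equal and opposite, magnitude P.
Setting the final lengths equal and cancelling L: (α₁ − α₂)ΔT = P/(A₁E₁) + P/(A₂E₂).
|α₁ − α₂|·ΔT = 14.6×10⁻⁶ × 76 = 0.00111.
1/(A₁E₁) + 1/(A₂E₂) = 1/(2250×196×10³) + 1/(350×45×10³) = 6.576×10⁻⁸ N⁻¹.
So P = 0.00111 / 6.576×10⁻⁸ = 16.87 kN.
σ_{magnesium alloy} = P/A₂ = 16870/350 = 48.21 MPa, compressive.

σ ≈ 48.2 MPa (compressive)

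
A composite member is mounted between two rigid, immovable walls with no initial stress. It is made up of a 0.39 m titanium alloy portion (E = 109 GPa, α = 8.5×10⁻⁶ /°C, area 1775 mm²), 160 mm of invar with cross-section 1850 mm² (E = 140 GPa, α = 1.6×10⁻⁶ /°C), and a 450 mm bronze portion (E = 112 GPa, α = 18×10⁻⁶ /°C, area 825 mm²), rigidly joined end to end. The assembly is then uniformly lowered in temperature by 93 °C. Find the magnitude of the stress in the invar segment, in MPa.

If the supports were absent, the total length change would be Σ αᵢΔT Lᵢ = 8.5×10⁻⁶×93×390 + 1.6×10⁻⁶×93×160 + 18×10⁻⁶×93×450 = 1.085 mm.
Since the ends are fixed, an axial force P builds up, equal in every segment, with P · Σ Lᵢ/(AᵢEᵢ) = δ_free.
The series flexibility is Σ Lᵢ/(AᵢEᵢ) = 390/(1775×109×10³) + 160/(1850×140×10³) + 450/(825×112×10³) = 7.504×10⁻⁶ mm/N.
So P = 1.085 / 7.504×10⁻⁶ = 144.6 kN, tensile.
σ_{invar} = P / A = 144600 / 1850 = 78.19 MPa.

σ ≈ 78.2 MPa (tensile)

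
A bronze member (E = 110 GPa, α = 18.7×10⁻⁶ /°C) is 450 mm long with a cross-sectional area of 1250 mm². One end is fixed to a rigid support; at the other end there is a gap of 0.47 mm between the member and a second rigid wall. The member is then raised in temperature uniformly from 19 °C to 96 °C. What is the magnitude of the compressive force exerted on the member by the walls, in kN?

If the wall were absent the member would grow by αΔT L = 18.7×10⁻⁶ × 77 × 450 = 0.648 mm.
This exceeds the 0.47 mm gap, so the wall pushes back. The portion of expansion that must be recovered elastically is δ_free − gap = 0.648 − 0.47 = 0.178 mm.
That suppressed elongation corresponds to σ = E·Δ/L = 110×10³ × 0.178/450 = 43.5 MPa.
Force on the wall = σA = 43.5 × 1250 mm² = 54.38 kN.

P ≈ 54.4 kN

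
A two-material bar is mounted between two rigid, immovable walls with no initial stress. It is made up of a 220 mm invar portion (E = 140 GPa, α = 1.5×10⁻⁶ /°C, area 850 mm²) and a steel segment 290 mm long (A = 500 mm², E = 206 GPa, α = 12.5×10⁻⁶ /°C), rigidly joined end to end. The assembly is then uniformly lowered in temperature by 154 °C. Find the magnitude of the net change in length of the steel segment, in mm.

|ΔL| ≈ 0.191 mm

If the supports were absent, the total length change would be Σ αᵢΔT Lᵢ = 1.5×10⁻⁶×154×220 + 12.5×10⁻⁶×154×290 = 0.6091 mm.
Since the ends are fixed, an axial force P builds up, equal in every segment, with P · Σ Lᵢ/(AᵢEᵢ) = δ_free.
The series flexibility is Σ Lᵢ/(AᵢEᵢ) = 220/(850×140×10³) + 290/(500×206×10³) = 4.664×10⁻⁶ mm/N.
P = 0.6091 / 4.664×10⁻⁶ = 130600 N = 130.6 kN, tensile.
For the steel segment, free thermal change = 12.5×10⁻⁶×154×290 = 0.5582 mm and elastic change from P = 130600×290/(500×206×10³) = 0.3677 mm; these oppose, so the net change is 0.191 mm (segment shortens).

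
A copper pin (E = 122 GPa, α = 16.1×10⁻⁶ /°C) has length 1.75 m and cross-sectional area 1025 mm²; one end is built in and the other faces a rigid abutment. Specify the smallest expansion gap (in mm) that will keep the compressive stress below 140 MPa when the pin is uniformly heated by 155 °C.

With no wall the pin would lengthen by αΔT L = 16.1×10⁻⁶ × 155 × 1750 = 4.367 mm.
At the allowable stress the elastic shortening the wall may impose is σL/E = 140 × 1750 / (122×10³) = 2.008 mm.
So the gap has to take up the difference, g_min = δ_free − σL/E = 4.367 − 2.008 = 2.359 mm.

g ≈ 2.36 mm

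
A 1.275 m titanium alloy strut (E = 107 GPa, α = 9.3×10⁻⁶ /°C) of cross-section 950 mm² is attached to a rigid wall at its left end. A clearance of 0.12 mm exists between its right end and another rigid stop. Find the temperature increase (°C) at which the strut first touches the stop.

ΔT ≈ 10.1 °C

The gap closes when αΔT L = 0.12 mm, since the strut is still unstressed at that instant.
So ΔT = g/(αL) = 0.12/(9.3×10⁻⁶ × 1275) = 10.12 °C.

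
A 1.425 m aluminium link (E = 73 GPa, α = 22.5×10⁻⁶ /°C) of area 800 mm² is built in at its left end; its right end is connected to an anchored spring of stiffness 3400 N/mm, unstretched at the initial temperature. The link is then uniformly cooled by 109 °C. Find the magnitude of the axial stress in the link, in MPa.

The unrestrained thermal change is αΔT L = 22.5×10⁻⁶ × 109 × 1425 = 3.495 mm.
Let P be the tensile force in the spring. The link extends elastically by PL/(AE) and the spring stretches by P/k; together these equal δ_free.
P [ L/(AE) + 1/k ] = δ_free → P [ 1425/(800×73×10³) + 1/(3400) ] = 3.495.
P = 3.495 / 0.0003185 = 10970 N.
σ = P/A = 10970/800 = 13.72 MPa.

σ ≈ 13.7 MPa (tensile)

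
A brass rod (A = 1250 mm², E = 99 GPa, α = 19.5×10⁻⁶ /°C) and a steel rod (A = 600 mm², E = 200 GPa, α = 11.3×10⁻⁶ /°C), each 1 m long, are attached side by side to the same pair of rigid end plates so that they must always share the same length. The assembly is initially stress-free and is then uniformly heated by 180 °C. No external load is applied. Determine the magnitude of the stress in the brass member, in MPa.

σ ≈ 71.9 MPa (compressive)

Both members must finish at the same length. With the larger α, the brass tends to over-expand; the plates restrain it, putting the brass in compression and the steel in tension. With no external load the two internal forces are equal and opposite, magnitude P.
Equating the net (thermal + elastic) strains gives |α₁ − α₂|·ΔT = P·[1/(A₁E₁) + 1/(A₂E₂)].
|α₁ − α₂|·ΔT = 8.2×10⁻⁶ × 180 = 0.001476.
1/(A₁E₁) + 1/(A₂E₂) = 1/(1250×99×10³) + 1/(600×200×10³) = 1.641×10⁻⁸ N⁻¹.
P = 0.001476 / 1.641×10⁻⁸ = 89920 N = 89.92 kN.
σ_{brass} = P/A₁ = 89920/1250 = 71.94 MPa, compressive.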